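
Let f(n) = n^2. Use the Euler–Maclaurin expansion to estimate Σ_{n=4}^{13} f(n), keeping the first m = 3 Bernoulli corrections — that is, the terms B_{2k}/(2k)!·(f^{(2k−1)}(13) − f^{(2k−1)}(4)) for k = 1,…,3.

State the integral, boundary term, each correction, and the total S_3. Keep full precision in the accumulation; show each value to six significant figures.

S_3 ≈ 805.000

The integral term ∫_4^13 x^2 dx = 711.000.
Boundary: ½(f(4) + f(13)) = ½(16.0000 + 169.000) = 92.5000.
Running total after boundary: 803.500.
k=1: B_{2}/(2)! × [f^{(1)}(13) − f^{(1)}(4)] = 1/12 × (26.0000 − 8.00000) = 1.50000.
Running total after k=1: 805.000.
k=2: B_{4}/(4)! × [f^{(3)}(13) − f^{(3)}(4)] = −1/720 × (0.00000 − 0.00000) = 0.00000.
Running total after k=2: 805.000.
k=3: B_{6}/(6)! × [f^{(5)}(13) − f^{(5)}(4)] = 1/30240 × (0.00000 − 0.00000) = 0.00000.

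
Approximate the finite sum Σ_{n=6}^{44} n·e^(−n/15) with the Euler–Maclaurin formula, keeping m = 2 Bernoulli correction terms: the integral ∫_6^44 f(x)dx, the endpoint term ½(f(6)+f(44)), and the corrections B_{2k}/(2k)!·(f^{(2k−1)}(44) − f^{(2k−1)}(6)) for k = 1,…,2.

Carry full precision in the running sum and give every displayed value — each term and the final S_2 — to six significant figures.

S_2 ≈ 167.191

The integral term ∫_6^44 x·e^(−x/15) dx = 164.052.
½[f(6) + f(44)] = ½[4.02192 + 2.34165] = 3.18179.
Integral + boundary = 167.233.
k=1: B_{2}/(2)! × [f^{(1)}(44) − f^{(1)}(6)] = 1/12 × (-0.102891 − 0.402192) = -0.0420902.
After k=1: 167.191.
k=2: B_{4}/(4)! × [f^{(3)}(44) − f^{(3)}(6)] = −1/720 × (1.57687e-05 − 0.00774592) = 1.07363e-05.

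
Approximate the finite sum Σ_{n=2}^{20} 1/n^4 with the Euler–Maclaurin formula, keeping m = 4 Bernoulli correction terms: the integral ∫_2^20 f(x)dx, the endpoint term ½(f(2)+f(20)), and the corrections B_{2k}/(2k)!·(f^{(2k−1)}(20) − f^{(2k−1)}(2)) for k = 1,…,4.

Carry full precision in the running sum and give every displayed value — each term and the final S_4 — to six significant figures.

S_4 ≈ 0.0821825

Integral: ∫_2^20 1/x^4 dx = 0.0416250.
Boundary: ½(f(2) + f(20)) = ½(0.0625000 + 6.25000e-06) = 0.0312531.
Running total after boundary: 0.0728781.
Order-1 term: 1/12 · (-1.25000e-06 − (-0.125000)) = 0.0104166.
After k=1: 0.0832947.
Order-2 term: −1/720 · (-9.37500e-08 − (-0.937500)) = -0.00130208.
After k=2: 0.0819926.
Order-3 term: 1/30240 · (-1.31250e-08 − (-13.1250)) = 0.000434028.
After k=3: 0.0824266.
Order-4 term: −1/1209600 · (-2.95313e-09 − (-295.312)) = -0.000244141.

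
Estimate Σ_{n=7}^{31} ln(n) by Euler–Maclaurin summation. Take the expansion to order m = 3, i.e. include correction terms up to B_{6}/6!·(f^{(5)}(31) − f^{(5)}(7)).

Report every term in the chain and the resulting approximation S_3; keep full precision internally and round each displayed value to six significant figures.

S_3 ≈ 71.5130

The integral term ∫_7^31 ln(x) dx = 68.8322.
Endpoint term: (f(7) + f(31))/2 = (1.94591 + 3.43399)/2 = 2.68995.
So far: 71.5222.
Order-1 term: 1/12 · (0.0322581 − 0.142857) = -0.00921659.
Partial sum through k=1: 71.5130.
Order-2 term: −1/720 · (6.71344e-05 − 0.00583090) = 8.00524e-06.
Partial sum through k=2: 71.5130.
Order-3 term: 1/30240 · (8.38306e-07 − 0.00142798) = -4.71937e-08.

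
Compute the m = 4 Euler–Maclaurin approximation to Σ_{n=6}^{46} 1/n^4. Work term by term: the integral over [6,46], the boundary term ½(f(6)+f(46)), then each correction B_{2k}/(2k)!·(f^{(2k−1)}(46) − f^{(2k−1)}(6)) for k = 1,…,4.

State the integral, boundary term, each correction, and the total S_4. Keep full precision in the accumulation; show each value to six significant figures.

Integral: ∫_6^46 1/x^4 dx = 0.00153979.
Boundary: ½(f(6) + f(46)) = ½(0.000771605 + 2.23341e-07) = 0.000385914.
Integral + boundary = 0.00192570.
Order-1 term: 1/12 · (-1.94210e-08 − (-0.000514403)) = 4.28653e-05.
Running total after k=1: 0.00196856.
Order-2 term: −1/720 · (-2.75345e-10 − (-0.000428669)) = -5.95374e-07.
Running total after k=2: 0.00196797.
Order-3 term: 1/30240 · (-7.28700e-12 − (-0.000666819)) = 2.20509e-08.
Running total after k=3: 0.00196799.
Order-4 term: −1/1209600 · (-3.09939e-13 − (-0.00166705)) = -1.37818e-09.

S_4 ≈ 0.00196799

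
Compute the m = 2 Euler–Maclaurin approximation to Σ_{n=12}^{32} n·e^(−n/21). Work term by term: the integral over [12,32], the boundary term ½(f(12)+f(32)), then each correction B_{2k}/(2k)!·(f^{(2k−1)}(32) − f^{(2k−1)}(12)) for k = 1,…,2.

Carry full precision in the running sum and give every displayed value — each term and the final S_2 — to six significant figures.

S_2 ≈ 155.694

∫_12^32 x·e^(−x/21) dx evaluates to 148.849.
½[f(12) + f(32)] = ½[6.77662 + 6.97217] = 6.87439.
So far: 155.723.
Order-1 term: 1/12 · (-0.114128 − 0.242022) = -0.0296792.
Partial sum through k=1: 155.694.
Order-2 term: −1/720 · (0.000729326 − 0.00310988) = 3.30633e-06.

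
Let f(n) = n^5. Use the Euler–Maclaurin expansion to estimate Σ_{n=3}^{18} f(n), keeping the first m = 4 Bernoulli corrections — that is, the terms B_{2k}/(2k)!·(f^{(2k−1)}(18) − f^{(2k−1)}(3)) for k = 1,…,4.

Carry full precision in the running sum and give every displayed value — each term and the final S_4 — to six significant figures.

The integral term ∫_3^18 x^5 dx = 5.66858e+06.
½[f(3) + f(18)] = ½[243.000 + 1.88957e+06] = 944906.
Integral + boundary = 6.61349e+06.
Correction k=1: B_{2}/2! · (f^{(1)}(18) − f^{(1)}(3)) = 1/12 · (524880 − 405.000) = 43706.2.
Partial sum through k=1: 6.65719e+06.
Correction k=2: B_{4}/4! · (f^{(3)}(18) − f^{(3)}(3)) = −1/720 · (19440.0 − 540.000) = -26.2500.
Partial sum through k=2: 6.65717e+06.
Correction k=3: B_{6}/6! · (f^{(5)}(18) − f^{(5)}(3)) = 1/30240 · (120.000 − 120.000) = 0.00000.
Partial sum through k=3: 6.65717e+06.
Correction k=4: B_{8}/8! · (f^{(7)}(18) − f^{(7)}(3)) = −1/1209600 · (0.00000 − 0.00000) = 0.00000.

S_4 ≈ 6.65717e+06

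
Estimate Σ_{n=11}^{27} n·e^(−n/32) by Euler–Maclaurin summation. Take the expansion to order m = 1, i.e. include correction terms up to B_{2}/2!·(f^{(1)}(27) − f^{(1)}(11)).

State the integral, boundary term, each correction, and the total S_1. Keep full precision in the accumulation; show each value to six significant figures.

Integral: ∫_11^27 x·e^(−x/32) dx = 163.711.
Endpoint term: (f(11) + f(27))/2 = (7.80017 + 11.6126)/2 = 9.70636.
Integral + boundary = 173.418.
Correction k=1: B_{2}/2! · (f^{(1)}(27) − f^{(1)}(11)) = 1/12 · (0.0672023 − 0.465351) = -0.0331791.

S_1 ≈ 173.385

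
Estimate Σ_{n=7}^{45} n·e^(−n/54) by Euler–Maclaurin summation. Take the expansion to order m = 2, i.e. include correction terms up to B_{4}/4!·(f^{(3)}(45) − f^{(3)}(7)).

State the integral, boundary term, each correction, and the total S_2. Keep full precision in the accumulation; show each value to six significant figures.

S_2 ≈ 582.951

∫_7^45 x·e^(−x/54) dx evaluates to 570.156.
Endpoint term: (f(7) + f(45))/2 = (6.14894 + 19.5569)/2 = 12.8529.
So far: 583.009.
k=1: B_{2}/(2)! × [f^{(1)}(45) − f^{(1)}(7)] = 1/12 × (0.0724330 − 0.764551) = -0.0576765.
Partial sum through k=1: 582.951.
k=2: B_{4}/(4)! × [f^{(3)}(45) − f^{(3)}(7)] = −1/720 × (0.000322918 − 0.000864675) = 7.52440e-07.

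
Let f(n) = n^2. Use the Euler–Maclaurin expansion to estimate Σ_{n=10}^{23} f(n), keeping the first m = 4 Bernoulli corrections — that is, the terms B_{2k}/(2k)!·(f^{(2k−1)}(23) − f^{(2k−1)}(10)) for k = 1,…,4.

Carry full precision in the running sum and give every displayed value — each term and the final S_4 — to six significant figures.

S_4 ≈ 4039.00

Integral: ∫_10^23 x^2 dx = 3722.33.
½[f(10) + f(23)] = ½[100.000 + 529.000] = 314.500.
Running total after boundary: 4036.83.
Order-1 term: 1/12 · (46.0000 − 20.0000) = 2.16667.
After k=1: 4039.00.
Order-2 term: −1/720 · (0.00000 − 0.00000) = 0.00000.
After k=2: 4039.00.
Order-3 term: 1/30240 · (0.00000 − 0.00000) = 0.00000.
After k=3: 4039.00.
Order-4 term: −1/1209600 · (0.00000 − 0.00000) = 0.00000.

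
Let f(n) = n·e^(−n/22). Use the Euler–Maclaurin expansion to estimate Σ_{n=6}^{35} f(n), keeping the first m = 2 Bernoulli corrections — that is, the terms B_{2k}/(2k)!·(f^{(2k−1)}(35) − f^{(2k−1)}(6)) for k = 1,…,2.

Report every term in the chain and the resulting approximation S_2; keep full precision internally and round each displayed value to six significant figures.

S_2 ≈ 219.264

The integral term ∫_6^35 x·e^(−x/22) dx = 213.471.
Boundary: ½(f(6) + f(35)) = ½(4.56780 + 7.13091) = 5.84936.
Integral + boundary = 219.320.
k=1: B_{2}/(2)! × [f^{(1)}(35) − f^{(1)}(6)] = 1/12 × (-0.120392 − 0.553673) = -0.0561721.
Running total after k=1: 219.264.
k=2: B_{4}/(4)! × [f^{(3)}(35) − f^{(3)}(6)] = −1/720 × (0.000593158 − 0.00428982) = 5.13425e-06.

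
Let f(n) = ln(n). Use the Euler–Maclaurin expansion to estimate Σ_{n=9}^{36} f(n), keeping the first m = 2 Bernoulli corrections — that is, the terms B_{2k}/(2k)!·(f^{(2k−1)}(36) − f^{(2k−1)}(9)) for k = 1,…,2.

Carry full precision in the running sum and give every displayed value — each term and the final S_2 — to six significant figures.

S_2 ≈ 85.1151

The integral term ∫_9^36 ln(x) dx = 82.2317.
Endpoint term: (f(9) + f(36))/2 = (2.19722 + 3.58352)/2 = 2.89037.
Running total after boundary: 85.1220.
Correction k=1: B_{2}/2! · (f^{(1)}(36) − f^{(1)}(9)) = 1/12 · (0.0277778 − 0.111111) = -0.00694444.
Partial sum through k=1: 85.1151.
Correction k=2: B_{4}/4! · (f^{(3)}(36) − f^{(3)}(9)) = −1/720 · (4.28669e-05 − 0.00274348) = 3.75086e-06.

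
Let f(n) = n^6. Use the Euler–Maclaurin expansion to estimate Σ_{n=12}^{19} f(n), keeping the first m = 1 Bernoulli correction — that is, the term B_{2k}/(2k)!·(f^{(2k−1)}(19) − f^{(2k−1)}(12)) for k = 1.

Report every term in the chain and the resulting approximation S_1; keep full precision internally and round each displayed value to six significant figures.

∫_12^19 x^6 dx evaluates to 1.22577e+08.
½[f(12) + f(19)] = ½[2.98598e+06 + 4.70459e+07] = 2.50159e+07.
Running total after boundary: 1.47593e+08.
k=1: B_{2}/(2)! × [f^{(1)}(19) − f^{(1)}(12)] = 1/12 × (1.48566e+07 − 1.49299e+06) = 1.11363e+06.

S_1 ≈ 1.48707e+08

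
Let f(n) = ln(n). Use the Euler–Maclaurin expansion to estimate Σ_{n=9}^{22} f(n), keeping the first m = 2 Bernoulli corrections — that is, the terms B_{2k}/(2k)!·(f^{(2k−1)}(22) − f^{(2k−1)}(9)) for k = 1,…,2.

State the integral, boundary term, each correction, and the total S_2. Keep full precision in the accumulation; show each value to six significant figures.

Integral: ∫_9^22 ln(x) dx = 35.2279.
Boundary: ½(f(9) + f(22)) = ½(2.19722 + 3.09104) = 2.64413.
So far: 37.8720.
Correction k=1: B_{2}/2! · (f^{(1)}(22) − f^{(1)}(9)) = 1/12 · (0.0454545 − 0.111111) = -0.00547138.
Running total after k=1: 37.8666.
Correction k=2: B_{4}/4! · (f^{(3)}(22) − f^{(3)}(9)) = −1/720 · (0.000187829 − 0.00274348) = 3.54952e-06.

S_2 ≈ 37.8666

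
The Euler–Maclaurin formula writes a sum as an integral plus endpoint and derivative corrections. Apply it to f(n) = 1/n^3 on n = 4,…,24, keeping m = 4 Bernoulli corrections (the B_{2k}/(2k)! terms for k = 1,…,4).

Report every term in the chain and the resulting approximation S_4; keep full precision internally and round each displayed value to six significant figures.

S_4 ≈ 0.0391872

The integral term ∫_4^24 1/x^3 dx = 0.0303819.
Boundary: ½(f(4) + f(24)) = ½(0.0156250 + 7.23380e-05) = 0.00784867.
Integral + boundary = 0.0382306.
Order-1 term: 1/12 · (-9.04225e-06 − (-0.0117188)) = 0.000975809.
Running total after k=1: 0.0392064.
Order-2 term: −1/720 · (-3.13967e-07 − (-0.0146484)) = -2.03446e-05.
Running total after k=2: 0.0391861.
Order-3 term: 1/30240 · (-2.28934e-08 − (-0.0384521)) = 1.27156e-06.
Running total after k=3: 0.0391873.
Order-4 term: −1/1209600 · (-2.86168e-09 − (-0.173035)) = -1.43051e-07.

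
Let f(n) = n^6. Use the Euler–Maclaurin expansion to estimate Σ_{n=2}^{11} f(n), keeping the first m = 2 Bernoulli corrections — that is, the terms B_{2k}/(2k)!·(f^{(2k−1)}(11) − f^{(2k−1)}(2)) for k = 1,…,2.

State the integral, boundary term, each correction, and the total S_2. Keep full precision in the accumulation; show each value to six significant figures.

S_2 ≈ 3.74996e+06

The integral term ∫_2^11 x^6 dx = 2.78386e+06.
Boundary: ½(f(2) + f(11)) = ½(64.0000 + 1.77156e+06) = 885812.
So far: 3.66968e+06.
Correction k=1: B_{2}/2! · (f^{(1)}(11) − f^{(1)}(2)) = 1/12 · (966306 − 192.000) = 80509.5.
Running total after k=1: 3.75019e+06.
Correction k=2: B_{4}/4! · (f^{(3)}(11) − f^{(3)}(2)) = −1/720 · (159720 − 960.000) = -220.500.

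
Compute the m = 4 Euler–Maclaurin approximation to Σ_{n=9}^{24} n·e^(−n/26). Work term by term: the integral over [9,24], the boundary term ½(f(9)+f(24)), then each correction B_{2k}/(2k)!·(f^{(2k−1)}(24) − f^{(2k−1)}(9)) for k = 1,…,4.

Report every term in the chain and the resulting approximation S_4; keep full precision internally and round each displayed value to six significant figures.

S_4 ≈ 135.169

Integral: ∫_9^24 x·e^(−x/26) dx = 127.254.
Endpoint term: (f(9) + f(24))/2 = (6.36663 + 9.53507)/2 = 7.95085.
Integral + boundary = 135.205.
k=1: B_{2}/(2)! × [f^{(1)}(24) − f^{(1)}(9)] = 1/12 × (0.0305611 − 0.462533) = -0.0359977.
After k=1: 135.169.
k=2: B_{4}/(4)! × [f^{(3)}(24) − f^{(3)}(9)] = −1/720 × (0.00122064 − 0.00277713) = 2.16180e-06.
After k=2: 135.169.
k=3: B_{6}/(6)! × [f^{(5)}(24) − f^{(5)}(9)] = 1/30240 × (3.54447e-06 − 7.20420e-06) = -1.21023e-10.
After k=3: 135.169.
k=4: B_{8}/(8)! × [f^{(7)}(24) − f^{(7)}(9)] = −1/1209600 × (7.81549e-09 − 1.52370e-08) = 6.13552e-15.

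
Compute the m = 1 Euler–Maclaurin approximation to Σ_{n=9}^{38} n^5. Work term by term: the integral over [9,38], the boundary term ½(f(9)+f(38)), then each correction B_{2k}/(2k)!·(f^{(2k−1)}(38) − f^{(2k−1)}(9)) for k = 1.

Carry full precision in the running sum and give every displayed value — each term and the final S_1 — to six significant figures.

The integral term ∫_9^38 x^5 dx = 5.01734e+08.
½[f(9) + f(38)] = ½[59049.0 + 7.92352e+07] = 3.96471e+07.
Integral + boundary = 5.41381e+08.
Order-1 term: 1/12 · (1.04257e+07 − 32805.0) = 866073.

S_1 ≈ 5.42247e+08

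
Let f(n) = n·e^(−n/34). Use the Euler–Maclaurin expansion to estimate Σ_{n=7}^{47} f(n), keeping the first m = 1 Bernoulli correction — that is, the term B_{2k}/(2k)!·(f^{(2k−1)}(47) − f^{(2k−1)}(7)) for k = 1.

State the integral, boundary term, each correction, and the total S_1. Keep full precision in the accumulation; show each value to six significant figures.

∫_7^47 x·e^(−x/34) dx evaluates to 443.398.
½[f(7) + f(47)] = ½[5.69750 + 11.7964] = 8.74695.
Integral + boundary = 452.145.
k=1: B_{2}/(2)! × [f^{(1)}(47) − f^{(1)}(7)] = 1/12 × (-0.0959657 − 0.646355) = -0.0618601.

S_1 ≈ 452.083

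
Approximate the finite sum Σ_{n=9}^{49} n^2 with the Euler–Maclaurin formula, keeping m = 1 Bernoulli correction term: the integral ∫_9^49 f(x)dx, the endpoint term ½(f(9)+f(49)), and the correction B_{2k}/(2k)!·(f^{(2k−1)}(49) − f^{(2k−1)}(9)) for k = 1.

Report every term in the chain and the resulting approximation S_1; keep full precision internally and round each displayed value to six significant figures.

S_1 ≈ 40221.0

Integral: ∫_9^49 x^2 dx = 38973.3.
½[f(9) + f(49)] = ½[81.0000 + 2401.00] = 1241.00.
So far: 40214.3.
Order-1 term: 1/12 · (98.0000 − 18.0000) = 6.66667.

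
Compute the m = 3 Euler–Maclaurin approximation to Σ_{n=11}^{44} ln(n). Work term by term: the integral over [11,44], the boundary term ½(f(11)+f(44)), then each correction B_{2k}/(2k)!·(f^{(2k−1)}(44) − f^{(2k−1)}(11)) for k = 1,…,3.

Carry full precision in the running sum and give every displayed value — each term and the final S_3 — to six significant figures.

∫_11^44 ln(x) dx evaluates to 107.127.
Endpoint term: (f(11) + f(44))/2 = (2.39790 + 3.78419)/2 = 3.09104.
Running total after boundary: 110.219.
Correction k=1: B_{2}/2! · (f^{(1)}(44) − f^{(1)}(11)) = 1/12 · (0.0227273 − 0.0909091) = -0.00568182.
Running total after k=1: 110.213.
Correction k=2: B_{4}/4! · (f^{(3)}(44) − f^{(3)}(11)) = −1/720 · (2.34786e-05 − 0.00150263) = 2.05438e-06.
Running total after k=2: 110.213.
Correction k=3: B_{6}/6! · (f^{(5)}(44) − f^{(5)}(11)) = 1/30240 · (1.45528e-07 − 0.000149021) = -4.92313e-09.

S_3 ≈ 110.213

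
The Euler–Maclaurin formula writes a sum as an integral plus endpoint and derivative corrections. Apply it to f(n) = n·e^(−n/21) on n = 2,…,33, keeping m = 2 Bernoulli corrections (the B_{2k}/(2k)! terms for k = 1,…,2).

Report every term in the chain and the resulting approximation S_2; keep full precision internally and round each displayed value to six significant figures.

Integral: ∫_2^33 x·e^(−x/21) dx = 203.536.
Endpoint term: (f(2) + f(33))/2 = (1.81831 + 6.85569)/2 = 4.33700.
So far: 207.873.
k=1: B_{2}/(2)! × [f^{(1)}(33) − f^{(1)}(2)] = 1/12 × (-0.118713 − 0.822570) = -0.0784403.
Running total after k=1: 207.795.
k=2: B_{4}/(4)! × [f^{(3)}(33) − f^{(3)}(2)] = −1/720 × (0.000672978 − 0.00598840) = 7.38253e-06.

S_2 ≈ 207.795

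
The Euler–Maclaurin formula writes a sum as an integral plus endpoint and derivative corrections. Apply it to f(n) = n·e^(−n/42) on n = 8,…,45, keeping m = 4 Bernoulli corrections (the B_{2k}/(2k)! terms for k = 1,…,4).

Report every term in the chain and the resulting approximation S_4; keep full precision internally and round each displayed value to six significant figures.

S_4 ≈ 495.179

The integral term ∫_8^45 x·e^(−x/42) dx = 484.224.
Endpoint term: (f(8) + f(45))/2 = (6.61252 + 15.4133)/2 = 11.0129.
Integral + boundary = 495.236.
Correction k=1: B_{2}/2! · (f^{(1)}(45) − f^{(1)}(8)) = 1/12 · (-0.0244656 − 0.669124) = -0.0577992.
After k=1: 495.179.
Correction k=2: B_{4}/4! · (f^{(3)}(45) − f^{(3)}(8)) = −1/720 · (0.000374474 − 0.00131647) = 1.30833e-06.
After k=2: 495.179.
Correction k=3: B_{6}/6! · (f^{(5)}(45) − f^{(5)}(8)) = 1/30240 · (4.32436e-07 − 1.27756e-06) = -2.79473e-11.
After k=3: 495.179.
Correction k=4: B_{8}/8! · (f^{(7)}(45) − f^{(7)}(8)) = −1/1209600 · (3.69946e-10 − 1.02541e-09) = 5.41886e-16.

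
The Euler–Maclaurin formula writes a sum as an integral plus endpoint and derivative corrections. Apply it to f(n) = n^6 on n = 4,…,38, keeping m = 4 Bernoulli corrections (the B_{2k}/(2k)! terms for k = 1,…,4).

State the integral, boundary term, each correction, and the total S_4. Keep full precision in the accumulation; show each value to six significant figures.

S_4 ≈ 1.78902e+10

Integral: ∫_4^38 x^6 dx = 1.63451e+10.
½[f(4) + f(38)] = ½[4096.00 + 3.01094e+09] = 1.50547e+09.
Running total after boundary: 1.78506e+10.
k=1: B_{2}/(2)! × [f^{(1)}(38) − f^{(1)}(4)] = 1/12 × (4.75411e+08 − 6144.00) = 3.96171e+07.
Running total after k=1: 1.78902e+10.
k=2: B_{4}/(4)! × [f^{(3)}(38) − f^{(3)}(4)] = −1/720 × (6.58464e+06 − 7680.00) = -9134.67.
Running total after k=2: 1.78902e+10.
k=3: B_{6}/(6)! × [f^{(5)}(38) − f^{(5)}(4)] = 1/30240 × (27360.0 − 2880.00) = 0.809524.
Running total after k=3: 1.78902e+10.
k=4: B_{8}/(8)! × [f^{(7)}(38) − f^{(7)}(4)] = −1/1209600 × (0.00000 − 0.00000) = 0.00000.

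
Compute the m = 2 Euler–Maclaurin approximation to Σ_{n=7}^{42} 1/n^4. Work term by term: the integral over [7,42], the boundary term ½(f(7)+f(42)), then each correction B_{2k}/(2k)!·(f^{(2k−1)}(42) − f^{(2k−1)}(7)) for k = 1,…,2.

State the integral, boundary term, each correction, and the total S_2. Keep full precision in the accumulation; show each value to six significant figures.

S_2 ≈ 0.00119535

∫_7^42 1/x^4 dx evaluates to 0.000967318.
Boundary: ½(f(7) + f(42)) = ½(0.000416493 + 3.21368e-07) = 0.000208407.
Running total after boundary: 0.00117573.
Order-1 term: 1/12 · (-3.06065e-08 − (-0.000237996)) = 1.98305e-05.
Running total after k=1: 0.00119556.
Order-2 term: −1/720 · (-5.20519e-10 − (-0.000145712)) = -2.02377e-07.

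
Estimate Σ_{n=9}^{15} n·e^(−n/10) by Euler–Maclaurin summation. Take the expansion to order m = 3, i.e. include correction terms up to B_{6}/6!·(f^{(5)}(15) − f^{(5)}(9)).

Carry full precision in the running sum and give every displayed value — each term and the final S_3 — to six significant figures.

Integral: ∫_9^15 x·e^(−x/10) dx = 21.4657.
Endpoint term: (f(9) + f(15))/2 = (3.65913 + 3.34695)/2 = 3.50304.
Integral + boundary = 24.9687.
Correction k=1: B_{2}/2! · (f^{(1)}(15) − f^{(1)}(9)) = 1/12 · (-0.111565 − 0.0406570) = -0.0126852.
After k=1: 24.9560.
Correction k=2: B_{4}/4! · (f^{(3)}(15) − f^{(3)}(9)) = −1/720 · (0.00334695 − 0.00853796) = 7.20974e-06.
After k=2: 24.9561.
Correction k=3: B_{6}/6! · (f^{(5)}(15) − f^{(5)}(9)) = 1/30240 · (7.80956e-05 − 0.000166694) = -2.92983e-09.

S_3 ≈ 24.9561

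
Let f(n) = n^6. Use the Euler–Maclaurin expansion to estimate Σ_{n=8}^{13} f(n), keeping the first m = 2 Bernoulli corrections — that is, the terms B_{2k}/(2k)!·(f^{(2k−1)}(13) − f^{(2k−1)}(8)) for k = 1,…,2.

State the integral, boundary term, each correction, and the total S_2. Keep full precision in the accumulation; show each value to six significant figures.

The integral term ∫_8^13 x^6 dx = 8.66448e+06.
½[f(8) + f(13)] = ½[262144 + 4.82681e+06] = 2.54448e+06.
So far: 1.12090e+07.
Order-1 term: 1/12 · (2.22776e+06 − 196608) = 169262.
Partial sum through k=1: 1.13782e+07.
Order-2 term: −1/720 · (263640 − 61440.0) = -280.833.

S_2 ≈ 1.13779e+07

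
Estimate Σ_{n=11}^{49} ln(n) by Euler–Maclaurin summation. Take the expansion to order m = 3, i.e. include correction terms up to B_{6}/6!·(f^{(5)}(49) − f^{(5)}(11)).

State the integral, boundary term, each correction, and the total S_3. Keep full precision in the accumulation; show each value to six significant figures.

S_3 ≈ 129.461

The integral term ∫_11^49 ln(x) dx = 126.322.
Boundary: ½(f(11) + f(49)) = ½(2.39790 + 3.89182) = 3.14486.
Running total after boundary: 129.467.
Correction k=1: B_{2}/2! · (f^{(1)}(49) − f^{(1)}(11)) = 1/12 · (0.0204082 − 0.0909091) = -0.00587508.
After k=1: 129.461.
Correction k=2: B_{4}/4! · (f^{(3)}(49) − f^{(3)}(11)) = −1/720 · (1.69997e-05 − 0.00150263) = 2.06337e-06.
After k=2: 129.461.
Correction k=3: B_{6}/6! · (f^{(5)}(49) − f^{(5)}(11)) = 1/30240 · (8.49632e-08 − 0.000149021) = -4.92514e-09.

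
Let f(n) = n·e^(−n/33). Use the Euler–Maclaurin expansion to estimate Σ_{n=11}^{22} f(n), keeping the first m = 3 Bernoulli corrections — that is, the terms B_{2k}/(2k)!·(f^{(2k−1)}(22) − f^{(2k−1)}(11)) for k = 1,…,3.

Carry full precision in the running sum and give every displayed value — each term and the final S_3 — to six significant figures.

S_3 ≈ 118.114

∫_11^22 x·e^(−x/33) dx evaluates to 108.551.
Endpoint term: (f(11) + f(22))/2 = (7.88184 + 11.2952)/2 = 9.58851.
So far: 118.140.
Order-1 term: 1/12 · (0.171139 − 0.477688) = -0.0255457.
After k=1: 118.114.
Order-2 term: −1/720 · (0.00110007 − 0.00175459) = 9.09061e-07.
After k=2: 118.114.
Order-3 term: 1/30240 · (1.87602e-06 − 2.81959e-06) = -3.12029e-11.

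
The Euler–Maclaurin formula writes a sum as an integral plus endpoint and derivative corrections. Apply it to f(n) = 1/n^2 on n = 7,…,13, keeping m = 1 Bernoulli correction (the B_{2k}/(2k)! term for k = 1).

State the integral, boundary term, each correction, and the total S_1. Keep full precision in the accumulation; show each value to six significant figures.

S_1 ≈ 0.0795068

∫_7^13 1/x^2 dx evaluates to 0.0659341.
Boundary: ½(f(7) + f(13)) = ½(0.0204082 + 0.00591716) = 0.0131627.
Integral + boundary = 0.0790967.
Correction k=1: B_{2}/2! · (f^{(1)}(13) − f^{(1)}(7)) = 1/12 · (-0.000910332 − (-0.00583090)) = 0.000410048.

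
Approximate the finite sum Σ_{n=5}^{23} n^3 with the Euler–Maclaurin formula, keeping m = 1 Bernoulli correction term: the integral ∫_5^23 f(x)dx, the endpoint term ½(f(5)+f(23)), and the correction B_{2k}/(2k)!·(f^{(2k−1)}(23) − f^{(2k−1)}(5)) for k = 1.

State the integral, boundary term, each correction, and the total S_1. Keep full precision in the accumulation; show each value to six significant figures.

S_1 ≈ 76076.0

Integral: ∫_5^23 x^3 dx = 69804.0.
Boundary: ½(f(5) + f(23)) = ½(125.000 + 12167.0) = 6146.00.
So far: 75950.0.
Correction k=1: B_{2}/2! · (f^{(1)}(23) − f^{(1)}(5)) = 1/12 · (1587.00 − 75.0000) = 126.000.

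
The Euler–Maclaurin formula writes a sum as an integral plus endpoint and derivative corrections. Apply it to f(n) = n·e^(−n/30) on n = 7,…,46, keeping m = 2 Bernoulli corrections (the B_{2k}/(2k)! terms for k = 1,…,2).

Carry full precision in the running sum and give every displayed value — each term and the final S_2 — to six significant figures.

S_2 ≈ 394.614

Integral: ∫_7^46 x·e^(−x/30) dx = 386.939.
Boundary: ½(f(7) + f(46)) = ½(5.54323 + 9.92749) = 7.73536.
Integral + boundary = 394.674.
Order-1 term: 1/12 · (-0.115101 − 0.607115) = -0.0601847.
After k=1: 394.614.
Order-2 term: −1/720 · (0.000351699 − 0.00243433) = 2.89254e-06.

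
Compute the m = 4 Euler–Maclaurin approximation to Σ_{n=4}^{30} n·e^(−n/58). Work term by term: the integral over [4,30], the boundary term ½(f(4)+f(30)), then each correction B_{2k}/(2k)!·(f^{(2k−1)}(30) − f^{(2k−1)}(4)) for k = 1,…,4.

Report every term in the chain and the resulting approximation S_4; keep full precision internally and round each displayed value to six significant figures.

S_4 ≈ 324.304

∫_4^30 x·e^(−x/58) dx evaluates to 313.543.
Boundary: ½(f(4) + f(30)) = ½(3.73344 + 17.8849) = 10.8092.
So far: 324.352.
k=1: B_{2}/(2)! × [f^{(1)}(30) − f^{(1)}(4)] = 1/12 × (0.287803 − 0.868989) = -0.0484322.
Running total after k=1: 324.304.
k=2: B_{4}/(4)! × [f^{(3)}(30) − f^{(3)}(4)] = −1/720 × (0.000439991 − 0.000813230) = 5.18389e-07.
Running total after k=2: 324.304.
k=3: B_{6}/(6)! × [f^{(5)}(30) − f^{(5)}(4)] = 1/30240 × (2.36156e-07 − 4.06701e-07) = -5.63971e-12.
Running total after k=3: 324.304.
k=4: B_{8}/(8)! × [f^{(7)}(30) − f^{(7)}(4)] = −1/1209600 × (1.01521e-10 − 1.69933e-10) = 5.65577e-17.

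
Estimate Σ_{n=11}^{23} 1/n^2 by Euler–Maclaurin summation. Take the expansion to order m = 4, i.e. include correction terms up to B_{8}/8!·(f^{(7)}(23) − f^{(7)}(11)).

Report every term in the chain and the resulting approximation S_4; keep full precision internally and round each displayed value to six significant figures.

Integral: ∫_11^23 1/x^2 dx = 0.0474308.
Endpoint term: (f(11) + f(23))/2 = (0.00826446 + 0.00189036)/2 = 0.00507741.
Running total after boundary: 0.0525082.
k=1: B_{2}/(2)! × [f^{(1)}(23) − f^{(1)}(11)] = 1/12 × (-0.000164379 − (-0.00150263)) = 0.000111521.
Running total after k=1: 0.0526198.
k=2: B_{4}/(4)! × [f^{(3)}(23) − f^{(3)}(11)] = −1/720 × (-3.72883e-06 − (-0.000149021)) = -2.01795e-07.
Running total after k=2: 0.0526196.
k=3: B_{6}/(6)! × [f^{(5)}(23) − f^{(5)}(11)] = 1/30240 × (-2.11465e-07 − (-3.69474e-05)) = 1.21481e-09.
Running total after k=3: 0.0526196.
k=4: B_{8}/(8)! × [f^{(7)}(23) − f^{(7)}(11)] = −1/1209600 × (-2.23857e-08 − (-1.70996e-05)) = -1.41181e-11.

S_4 ≈ 0.0526196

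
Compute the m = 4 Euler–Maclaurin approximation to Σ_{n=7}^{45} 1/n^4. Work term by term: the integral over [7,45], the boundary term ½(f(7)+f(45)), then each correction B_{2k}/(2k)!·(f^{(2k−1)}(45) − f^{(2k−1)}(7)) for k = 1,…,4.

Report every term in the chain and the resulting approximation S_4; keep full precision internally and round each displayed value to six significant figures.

The integral term ∫_7^45 1/x^4 dx = 0.000968159.
½[f(7) + f(45)] = ½[0.000416493 + 2.43865e-07] = 0.000208368.
Integral + boundary = 0.00117653.
Order-1 term: 1/12 · (-2.16769e-08 − (-0.000237996)) = 1.98312e-05.
After k=1: 0.00119636.
Order-2 term: −1/720 · (-3.21139e-10 − (-0.000145712)) = -2.02377e-07.
After k=2: 0.00119616.
Order-3 term: 1/30240 · (-8.88089e-12 − (-0.000166528)) = 5.50687e-09.
After k=3: 0.00119616.
Order-4 term: −1/1209600 · (-3.94706e-13 − (-0.000305868)) = -2.52867e-10.

S_4 ≈ 0.00119616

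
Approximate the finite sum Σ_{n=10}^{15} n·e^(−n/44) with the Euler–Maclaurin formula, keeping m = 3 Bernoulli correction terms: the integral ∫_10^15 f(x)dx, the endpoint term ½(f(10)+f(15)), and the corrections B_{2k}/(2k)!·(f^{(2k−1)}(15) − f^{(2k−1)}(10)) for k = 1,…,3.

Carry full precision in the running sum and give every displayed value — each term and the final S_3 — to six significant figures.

The integral term ∫_10^15 x·e^(−x/44) dx = 46.8907.
Endpoint term: (f(10) + f(15))/2 = (7.96703 + 10.6669)/2 = 9.31694.
Running total after boundary: 56.2076.
Order-1 term: 1/12 · (0.468695 − 0.615634) = -0.0122450.
Partial sum through k=1: 56.1954.
Order-2 term: −1/720 · (0.000976726 − 0.00114103) = 2.28205e-07.
Partial sum through k=2: 56.1954.
Order-3 term: 1/30240 · (8.83966e-07 − 1.01450e-06) = -4.31665e-12.

S_3 ≈ 56.1954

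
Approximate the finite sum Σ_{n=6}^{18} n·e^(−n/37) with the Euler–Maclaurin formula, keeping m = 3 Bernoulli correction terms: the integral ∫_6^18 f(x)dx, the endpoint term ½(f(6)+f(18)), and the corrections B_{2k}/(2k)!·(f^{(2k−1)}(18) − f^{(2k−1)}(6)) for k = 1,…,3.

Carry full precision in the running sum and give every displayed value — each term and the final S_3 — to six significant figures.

Integral: ∫_6^18 x·e^(−x/37) dx = 101.750.
½[f(6) + f(18)] = ½[5.10182 + 11.0661] = 8.08395.
So far: 109.834.
Order-1 term: 1/12 · (0.315699 − 0.712416) = -0.0330598.
After k=1: 109.801.
Order-2 term: −1/720 · (0.00112875 − 0.00176262) = 8.80365e-07.
After k=2: 109.801.
Order-3 term: 1/30240 · (1.48057e-06 − 2.19492e-06) = -2.36226e-11.

S_3 ≈ 109.801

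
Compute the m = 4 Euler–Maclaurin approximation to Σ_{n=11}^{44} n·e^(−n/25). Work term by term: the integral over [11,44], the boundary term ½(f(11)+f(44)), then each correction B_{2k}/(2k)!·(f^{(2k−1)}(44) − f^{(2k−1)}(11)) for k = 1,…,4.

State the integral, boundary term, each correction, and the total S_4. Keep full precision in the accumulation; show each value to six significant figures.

S_4 ≈ 290.142

The integral term ∫_11^44 x·e^(−x/25) dx = 282.855.
½[f(11) + f(44)] = ½[7.08440 + 7.56997] = 7.32719.
So far: 290.183.
Order-1 term: 1/12 · (-0.130754 − 0.360660) = -0.0409512.
Running total after k=1: 290.142.
Order-2 term: −1/720 · (0.000341337 − 0.00263797) = 3.18977e-06.
Running total after k=2: 290.142.
Order-3 term: 1/30240 · (1.42701e-06 − 7.51822e-06) = -2.01429e-10.
Running total after k=3: 290.142.
Order-4 term: −1/1209600 · (3.69261e-09 − 1.73051e-08) = 1.12537e-14.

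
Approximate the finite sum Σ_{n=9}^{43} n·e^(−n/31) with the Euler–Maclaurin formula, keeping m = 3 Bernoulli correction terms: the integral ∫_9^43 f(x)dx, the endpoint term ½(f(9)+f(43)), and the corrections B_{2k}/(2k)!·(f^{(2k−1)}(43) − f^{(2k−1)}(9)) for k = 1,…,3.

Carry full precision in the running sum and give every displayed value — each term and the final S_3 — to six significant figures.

The integral term ∫_9^43 x·e^(−x/31) dx = 354.508.
Endpoint term: (f(9) + f(43))/2 = (6.73220 + 10.7414)/2 = 8.73679.
Integral + boundary = 363.244.
Order-1 term: 1/12 · (-0.0966966 − 0.530854) = -0.0522959.
Partial sum through k=1: 363.192.
Order-2 term: −1/720 · (0.000419253 − 0.00210916) = 2.34709e-06.
Partial sum through k=2: 363.192.
Order-3 term: 1/30240 · (9.77240e-07 − 3.81469e-06) = -9.38309e-11.

S_3 ≈ 363.192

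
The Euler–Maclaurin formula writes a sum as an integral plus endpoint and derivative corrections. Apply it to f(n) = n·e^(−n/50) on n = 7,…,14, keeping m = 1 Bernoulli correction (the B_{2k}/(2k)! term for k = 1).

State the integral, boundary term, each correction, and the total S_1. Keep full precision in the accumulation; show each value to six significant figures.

Integral: ∫_7^14 x·e^(−x/50) dx = 59.1630.
Boundary: ½(f(7) + f(14)) = ½(6.08551 + 10.5810) = 8.33324.
Integral + boundary = 67.4962.
Order-1 term: 1/12 · (0.544164 − 0.747648) = -0.0169570.

S_1 ≈ 67.4793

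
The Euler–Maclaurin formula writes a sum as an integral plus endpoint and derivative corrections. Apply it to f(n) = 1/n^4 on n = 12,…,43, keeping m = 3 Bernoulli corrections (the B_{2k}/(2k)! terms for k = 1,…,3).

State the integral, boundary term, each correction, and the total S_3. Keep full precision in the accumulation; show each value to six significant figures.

∫_12^43 1/x^4 dx evaluates to 0.000188709.
½[f(12) + f(43)] = ½[4.82253e-05 + 2.92500e-07] = 2.42589e-05.
Running total after boundary: 0.000212968.
Order-1 term: 1/12 · (-2.72093e-08 − (-1.60751e-05)) = 1.33732e-06.
Partial sum through k=1: 0.000214305.
Order-2 term: −1/720 · (-4.41471e-10 − (-3.34898e-06)) = -4.65075e-09.
Partial sum through k=2: 0.000214300.
Order-3 term: 1/30240 · (-1.33707e-11 − (-1.30238e-06)) = 4.30677e-11.

S_3 ≈ 0.000214300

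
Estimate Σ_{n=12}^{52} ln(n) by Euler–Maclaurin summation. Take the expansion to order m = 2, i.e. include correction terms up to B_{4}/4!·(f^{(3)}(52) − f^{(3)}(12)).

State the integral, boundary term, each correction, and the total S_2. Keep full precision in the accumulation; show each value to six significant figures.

∫_12^52 ln(x) dx evaluates to 135.646.
½[f(12) + f(52)] = ½[2.48491 + 3.95124] = 3.21808.
Running total after boundary: 138.864.
Correction k=1: B_{2}/2! · (f^{(1)}(52) − f^{(1)}(12)) = 1/12 · (0.0192308 − 0.0833333) = -0.00534188.
After k=1: 138.859.
Correction k=2: B_{4}/4! · (f^{(3)}(52) − f^{(3)}(12)) = −1/720 · (1.42239e-05 − 0.00115741) = 1.58775e-06.

S_2 ≈ 138.859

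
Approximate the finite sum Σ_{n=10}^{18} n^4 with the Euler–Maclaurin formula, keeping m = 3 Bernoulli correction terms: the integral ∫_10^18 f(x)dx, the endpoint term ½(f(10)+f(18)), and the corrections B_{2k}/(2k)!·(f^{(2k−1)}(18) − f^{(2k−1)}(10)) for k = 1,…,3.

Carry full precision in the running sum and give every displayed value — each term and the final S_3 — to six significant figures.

S_3 ≈ 417012

∫_10^18 x^4 dx evaluates to 357914.
Endpoint term: (f(10) + f(18))/2 = (10000.0 + 104976)/2 = 57488.0.
Running total after boundary: 415402.
k=1: B_{2}/(2)! × [f^{(1)}(18) − f^{(1)}(10)] = 1/12 × (23328.0 − 4000.00) = 1610.67.
After k=1: 417012.
k=2: B_{4}/(4)! × [f^{(3)}(18) − f^{(3)}(10)] = −1/720 × (432.000 − 240.000) = -0.266667.
After k=2: 417012.
k=3: B_{6}/(6)! × [f^{(5)}(18) − f^{(5)}(10)] = 1/30240 × (0.00000 − 0.00000) = 0.00000.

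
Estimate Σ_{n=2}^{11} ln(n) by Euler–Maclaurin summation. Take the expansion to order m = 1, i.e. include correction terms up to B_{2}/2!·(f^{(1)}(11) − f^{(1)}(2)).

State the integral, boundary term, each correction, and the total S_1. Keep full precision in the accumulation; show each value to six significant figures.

Integral: ∫_2^11 ln(x) dx = 15.9906.
Endpoint term: (f(2) + f(11))/2 = (0.693147 + 2.39790)/2 = 1.54552.
So far: 17.5361.
k=1: B_{2}/(2)! × [f^{(1)}(11) − f^{(1)}(2)] = 1/12 × (0.0909091 − 0.500000) = -0.0340909.

S_1 ≈ 17.5020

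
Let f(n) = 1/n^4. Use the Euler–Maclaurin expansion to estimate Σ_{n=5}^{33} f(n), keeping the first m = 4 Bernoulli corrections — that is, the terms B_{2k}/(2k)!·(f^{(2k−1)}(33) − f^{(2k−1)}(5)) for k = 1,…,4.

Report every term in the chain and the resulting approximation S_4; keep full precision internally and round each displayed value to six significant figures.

The integral term ∫_5^33 1/x^4 dx = 0.00265739.
Boundary: ½(f(5) + f(33)) = ½(0.00160000 + 8.43226e-07) = 0.000800422.
Running total after boundary: 0.00345781.
Order-1 term: 1/12 · (-1.02209e-07 − (-0.00128000)) = 0.000106658.
After k=1: 0.00356447.
Order-2 term: −1/720 · (-2.81568e-09 − (-0.00153600)) = -2.13333e-06.
After k=2: 0.00356234.
Order-3 term: 1/30240 · (-1.44792e-10 − (-0.00344064)) = 1.13778e-07.
After k=3: 0.00356245.
Order-4 term: −1/1209600 · (-1.19663e-11 − (-0.0123863)) = -1.02400e-08.

S_4 ≈ 0.00356244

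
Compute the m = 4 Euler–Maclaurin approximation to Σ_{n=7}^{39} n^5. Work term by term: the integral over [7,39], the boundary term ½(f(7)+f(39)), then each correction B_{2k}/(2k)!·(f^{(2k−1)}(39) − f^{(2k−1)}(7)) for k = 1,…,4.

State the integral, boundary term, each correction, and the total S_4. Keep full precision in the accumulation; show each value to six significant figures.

Integral: ∫_7^39 x^5 dx = 5.86438e+08.
½[f(7) + f(39)] = ½[16807.0 + 9.02242e+07] = 4.51205e+07.
Integral + boundary = 6.31558e+08.
Order-1 term: 1/12 · (1.15672e+07 − 12005.0) = 962933.
After k=1: 6.32521e+08.
Order-2 term: −1/720 · (91260.0 − 2940.00) = -122.667.
After k=2: 6.32521e+08.
Order-3 term: 1/30240 · (120.000 − 120.000) = 0.00000.
After k=3: 6.32521e+08.
Order-4 term: −1/1209600 · (0.00000 − 0.00000) = 0.00000.

S_4 ≈ 6.32521e+08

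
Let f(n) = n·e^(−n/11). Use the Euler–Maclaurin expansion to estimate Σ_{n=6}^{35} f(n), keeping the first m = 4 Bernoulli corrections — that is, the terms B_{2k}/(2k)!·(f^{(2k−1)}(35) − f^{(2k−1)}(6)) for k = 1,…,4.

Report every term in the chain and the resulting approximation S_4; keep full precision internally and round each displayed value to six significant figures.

S_4 ≈ 89.8127

∫_6^35 x·e^(−x/11) dx evaluates to 87.3770.
Boundary: ½(f(6) + f(35)) = ½(3.47747 + 1.45285) = 2.46516.
Integral + boundary = 89.8422.
Correction k=1: B_{2}/2! · (f^{(1)}(35) − f^{(1)}(6)) = 1/12 · (-0.0905675 − 0.263445) = -0.0295010.
After k=1: 89.8127.
Correction k=2: B_{4}/4! · (f^{(3)}(35) − f^{(3)}(6)) = −1/720 · (-6.23743e-05 − 0.0117570) = 1.64158e-05.
After k=2: 89.8127.
Correction k=3: B_{6}/6! · (f^{(5)}(35) − f^{(5)}(6)) = 1/30240 · (5.15490e-06 − 0.000176338) = -5.66080e-09.
After k=3: 89.8127.
Correction k=4: B_{8}/8! · (f^{(7)}(35) − f^{(7)}(6)) = −1/1209600 · (8.94653e-08 − 2.11165e-06) = 1.67178e-12.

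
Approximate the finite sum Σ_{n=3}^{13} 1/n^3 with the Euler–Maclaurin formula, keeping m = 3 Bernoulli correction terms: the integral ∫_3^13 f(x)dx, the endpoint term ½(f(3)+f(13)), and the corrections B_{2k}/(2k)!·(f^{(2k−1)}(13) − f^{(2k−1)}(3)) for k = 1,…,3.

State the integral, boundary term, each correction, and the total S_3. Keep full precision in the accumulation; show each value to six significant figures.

Integral: ∫_3^13 1/x^3 dx = 0.0525970.
Boundary: ½(f(3) + f(13)) = ½(0.0370370 + 0.000455166) = 0.0187461.
Running total after boundary: 0.0713431.
Order-1 term: 1/12 · (-0.000105038 − (-0.0370370)) = 0.00307767.
Partial sum through k=1: 0.0744207.
Order-2 term: −1/720 · (-1.24306e-05 − (-0.0823045)) = -0.000114295.
Partial sum through k=2: 0.0743064.
Order-3 term: 1/30240 · (-3.08925e-06 − (-0.384088)) = 1.27012e-05.

S_3 ≈ 0.0743192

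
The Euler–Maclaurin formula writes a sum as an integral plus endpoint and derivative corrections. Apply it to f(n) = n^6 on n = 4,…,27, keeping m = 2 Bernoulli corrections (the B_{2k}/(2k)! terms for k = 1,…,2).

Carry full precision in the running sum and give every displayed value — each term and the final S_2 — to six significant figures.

The integral term ∫_4^27 x^6 dx = 1.49433e+09.
Boundary: ½(f(4) + f(27)) = ½(4096.00 + 3.87420e+08) = 1.93712e+08.
Running total after boundary: 1.68805e+09.
Order-1 term: 1/12 · (8.60934e+07 − 6144.00) = 7.17394e+06.
After k=1: 1.69522e+09.
Order-2 term: −1/720 · (2.36196e+06 − 7680.00) = -3269.83.

S_2 ≈ 1.69522e+09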